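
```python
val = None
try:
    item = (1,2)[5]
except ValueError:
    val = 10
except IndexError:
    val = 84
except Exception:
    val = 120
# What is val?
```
84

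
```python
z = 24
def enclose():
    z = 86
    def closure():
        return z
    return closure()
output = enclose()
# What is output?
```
86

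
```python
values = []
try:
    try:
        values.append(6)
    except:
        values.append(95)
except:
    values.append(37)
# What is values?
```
[6]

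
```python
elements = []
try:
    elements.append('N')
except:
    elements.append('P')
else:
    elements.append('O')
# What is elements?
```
['N', 'O']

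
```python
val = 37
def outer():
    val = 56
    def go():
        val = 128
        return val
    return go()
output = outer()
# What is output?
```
128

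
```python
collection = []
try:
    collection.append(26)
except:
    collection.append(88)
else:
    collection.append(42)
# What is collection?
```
[26, 42]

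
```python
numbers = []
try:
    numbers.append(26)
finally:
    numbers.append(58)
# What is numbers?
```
[26, 58]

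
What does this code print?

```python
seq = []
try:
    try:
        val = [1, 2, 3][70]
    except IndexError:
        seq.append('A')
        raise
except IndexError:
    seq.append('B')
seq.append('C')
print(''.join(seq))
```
ABC

raise without argument re-raises current exception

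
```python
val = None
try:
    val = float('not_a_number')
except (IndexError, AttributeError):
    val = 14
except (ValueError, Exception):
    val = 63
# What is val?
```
63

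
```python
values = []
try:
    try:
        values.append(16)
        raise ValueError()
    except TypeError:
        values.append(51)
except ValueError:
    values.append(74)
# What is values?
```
[16, 74]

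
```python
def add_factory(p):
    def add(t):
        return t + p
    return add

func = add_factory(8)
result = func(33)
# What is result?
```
41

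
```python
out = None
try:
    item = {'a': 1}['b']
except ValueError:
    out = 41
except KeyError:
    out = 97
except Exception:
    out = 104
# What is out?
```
97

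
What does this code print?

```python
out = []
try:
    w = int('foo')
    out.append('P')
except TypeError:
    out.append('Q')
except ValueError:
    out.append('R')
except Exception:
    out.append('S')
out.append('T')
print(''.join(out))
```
RT

ValueError matches before generic Exception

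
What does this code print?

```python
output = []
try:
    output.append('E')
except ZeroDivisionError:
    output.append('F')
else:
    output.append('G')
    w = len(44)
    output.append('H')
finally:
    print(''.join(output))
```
EG

Try succeeds, else appends 'G', TypeError in else is uncaught, finally prints before exception propagates ('H' never appended)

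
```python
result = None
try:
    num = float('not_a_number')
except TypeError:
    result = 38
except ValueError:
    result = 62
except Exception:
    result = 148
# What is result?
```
62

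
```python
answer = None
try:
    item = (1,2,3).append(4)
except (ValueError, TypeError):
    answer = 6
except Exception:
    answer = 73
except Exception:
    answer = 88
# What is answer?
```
73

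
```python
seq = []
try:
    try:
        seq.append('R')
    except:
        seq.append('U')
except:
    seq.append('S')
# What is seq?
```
['R']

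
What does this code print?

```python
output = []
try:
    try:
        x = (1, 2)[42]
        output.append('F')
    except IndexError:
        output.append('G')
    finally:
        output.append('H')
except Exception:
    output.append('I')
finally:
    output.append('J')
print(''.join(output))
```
GHJ

Both finally blocks run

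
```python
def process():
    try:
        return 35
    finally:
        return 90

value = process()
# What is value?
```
90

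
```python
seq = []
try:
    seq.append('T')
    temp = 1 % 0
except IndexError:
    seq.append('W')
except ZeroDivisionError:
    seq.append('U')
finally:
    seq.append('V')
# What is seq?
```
['T', 'U', 'V']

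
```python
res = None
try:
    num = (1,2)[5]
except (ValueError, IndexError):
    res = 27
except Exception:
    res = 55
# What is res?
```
27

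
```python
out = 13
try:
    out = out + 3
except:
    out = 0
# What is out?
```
16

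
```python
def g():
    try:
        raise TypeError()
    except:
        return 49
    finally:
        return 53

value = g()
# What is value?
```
53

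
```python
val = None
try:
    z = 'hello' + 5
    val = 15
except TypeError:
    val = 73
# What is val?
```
73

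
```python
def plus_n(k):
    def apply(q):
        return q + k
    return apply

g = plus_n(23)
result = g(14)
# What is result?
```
37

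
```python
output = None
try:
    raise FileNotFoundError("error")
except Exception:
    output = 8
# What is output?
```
8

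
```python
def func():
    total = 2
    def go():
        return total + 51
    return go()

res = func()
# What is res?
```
53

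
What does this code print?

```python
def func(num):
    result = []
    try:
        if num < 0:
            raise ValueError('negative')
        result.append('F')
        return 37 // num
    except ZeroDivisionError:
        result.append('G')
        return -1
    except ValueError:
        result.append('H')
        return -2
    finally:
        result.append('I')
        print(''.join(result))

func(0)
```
FGI

num=0 causes ZeroDivisionError, caught, finally prints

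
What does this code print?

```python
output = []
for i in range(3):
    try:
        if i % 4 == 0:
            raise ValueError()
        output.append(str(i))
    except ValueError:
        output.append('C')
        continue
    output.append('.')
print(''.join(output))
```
C1.2.

continue in except skips rest of loop body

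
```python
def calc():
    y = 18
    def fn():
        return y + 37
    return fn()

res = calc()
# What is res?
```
55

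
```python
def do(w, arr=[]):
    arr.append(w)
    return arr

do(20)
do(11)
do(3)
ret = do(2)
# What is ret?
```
[20, 11, 3, 2]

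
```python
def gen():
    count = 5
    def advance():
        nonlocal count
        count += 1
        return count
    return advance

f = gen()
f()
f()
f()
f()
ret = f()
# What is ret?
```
10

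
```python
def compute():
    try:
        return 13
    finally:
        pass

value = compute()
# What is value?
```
13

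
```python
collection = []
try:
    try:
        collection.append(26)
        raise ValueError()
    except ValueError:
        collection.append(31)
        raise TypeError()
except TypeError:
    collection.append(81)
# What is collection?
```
[26, 31, 81]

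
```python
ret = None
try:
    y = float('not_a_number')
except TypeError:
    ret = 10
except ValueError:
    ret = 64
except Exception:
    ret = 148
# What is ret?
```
64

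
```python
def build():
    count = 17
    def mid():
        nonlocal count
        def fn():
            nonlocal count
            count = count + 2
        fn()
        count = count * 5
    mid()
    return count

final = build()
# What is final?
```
95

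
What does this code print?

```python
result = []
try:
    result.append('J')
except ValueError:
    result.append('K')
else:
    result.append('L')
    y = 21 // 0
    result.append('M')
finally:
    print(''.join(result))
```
JL

Try succeeds, else appends 'L', ZeroDivisionError in else is uncaught, finally prints before exception propagates ('M' never appended)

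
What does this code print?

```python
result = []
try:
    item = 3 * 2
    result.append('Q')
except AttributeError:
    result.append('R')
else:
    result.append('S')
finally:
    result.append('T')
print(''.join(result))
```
QST

else runs before finally when no exception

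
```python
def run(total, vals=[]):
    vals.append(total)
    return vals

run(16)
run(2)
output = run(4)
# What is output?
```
[16, 2, 4]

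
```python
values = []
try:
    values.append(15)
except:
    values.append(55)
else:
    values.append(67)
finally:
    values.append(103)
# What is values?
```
[15, 67, 103]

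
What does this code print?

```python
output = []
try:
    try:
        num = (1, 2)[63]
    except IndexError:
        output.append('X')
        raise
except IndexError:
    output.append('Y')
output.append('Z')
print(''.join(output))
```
XYZ

raise without argument re-raises current exception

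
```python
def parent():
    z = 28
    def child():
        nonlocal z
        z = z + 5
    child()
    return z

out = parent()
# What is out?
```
33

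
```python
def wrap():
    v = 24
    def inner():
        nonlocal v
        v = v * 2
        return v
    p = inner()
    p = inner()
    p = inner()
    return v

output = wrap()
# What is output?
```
192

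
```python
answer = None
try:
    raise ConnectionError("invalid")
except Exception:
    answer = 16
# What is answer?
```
16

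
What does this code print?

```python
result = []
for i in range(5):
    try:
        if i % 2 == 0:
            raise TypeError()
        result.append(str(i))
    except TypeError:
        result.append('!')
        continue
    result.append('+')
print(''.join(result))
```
!1+!3+!

continue in except skips rest of loop body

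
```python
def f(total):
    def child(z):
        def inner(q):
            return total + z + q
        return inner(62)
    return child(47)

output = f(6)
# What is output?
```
115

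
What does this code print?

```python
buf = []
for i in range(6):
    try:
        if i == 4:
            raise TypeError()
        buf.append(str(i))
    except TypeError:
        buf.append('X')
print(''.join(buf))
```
0123X5

Exception on i=4 caught, loop continues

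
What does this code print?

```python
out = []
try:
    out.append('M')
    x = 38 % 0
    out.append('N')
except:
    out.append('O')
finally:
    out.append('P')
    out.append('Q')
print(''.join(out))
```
MOPQ

Code before exception runs, then except, then all of finally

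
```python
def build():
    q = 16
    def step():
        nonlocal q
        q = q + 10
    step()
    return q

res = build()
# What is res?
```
26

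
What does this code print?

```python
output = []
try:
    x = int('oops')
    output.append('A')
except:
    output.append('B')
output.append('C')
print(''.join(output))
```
BC

Exception raised in try, caught by bare except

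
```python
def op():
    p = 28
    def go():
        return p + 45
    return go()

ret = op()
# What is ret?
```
73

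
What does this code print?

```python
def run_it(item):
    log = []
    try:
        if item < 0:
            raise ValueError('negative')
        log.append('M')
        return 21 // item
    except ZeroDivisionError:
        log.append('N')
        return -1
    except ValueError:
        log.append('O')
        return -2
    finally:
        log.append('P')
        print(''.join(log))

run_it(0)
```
MNP

item=0 causes ZeroDivisionError, caught, finally prints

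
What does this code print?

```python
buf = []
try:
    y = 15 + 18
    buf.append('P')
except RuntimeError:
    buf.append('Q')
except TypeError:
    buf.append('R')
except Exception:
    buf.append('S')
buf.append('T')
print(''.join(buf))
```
PT

No exception, try block completes normally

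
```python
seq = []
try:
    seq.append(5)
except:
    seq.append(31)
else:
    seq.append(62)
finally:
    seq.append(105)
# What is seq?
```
[5, 62, 105]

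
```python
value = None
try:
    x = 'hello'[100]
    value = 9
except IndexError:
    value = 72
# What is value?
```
72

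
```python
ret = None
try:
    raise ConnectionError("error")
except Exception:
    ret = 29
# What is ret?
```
29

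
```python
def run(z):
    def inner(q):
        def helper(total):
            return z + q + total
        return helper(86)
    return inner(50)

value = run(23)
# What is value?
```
159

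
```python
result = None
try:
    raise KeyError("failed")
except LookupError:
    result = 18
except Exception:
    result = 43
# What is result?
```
18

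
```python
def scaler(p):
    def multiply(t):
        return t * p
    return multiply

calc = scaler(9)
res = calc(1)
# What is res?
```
9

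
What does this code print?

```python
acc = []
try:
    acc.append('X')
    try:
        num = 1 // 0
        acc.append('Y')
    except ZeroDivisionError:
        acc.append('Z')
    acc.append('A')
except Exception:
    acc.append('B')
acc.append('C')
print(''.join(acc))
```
XZAC

Inner exception caught by inner handler, outer continues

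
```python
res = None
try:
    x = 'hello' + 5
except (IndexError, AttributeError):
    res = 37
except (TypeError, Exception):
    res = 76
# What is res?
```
76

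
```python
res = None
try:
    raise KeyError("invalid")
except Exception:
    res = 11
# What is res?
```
11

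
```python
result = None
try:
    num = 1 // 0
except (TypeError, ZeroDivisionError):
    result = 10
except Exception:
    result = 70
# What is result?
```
10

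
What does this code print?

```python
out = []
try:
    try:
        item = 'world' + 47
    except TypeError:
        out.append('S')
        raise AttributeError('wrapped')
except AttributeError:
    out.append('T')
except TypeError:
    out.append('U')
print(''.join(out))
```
ST

New AttributeError raised, caught by outer AttributeError handler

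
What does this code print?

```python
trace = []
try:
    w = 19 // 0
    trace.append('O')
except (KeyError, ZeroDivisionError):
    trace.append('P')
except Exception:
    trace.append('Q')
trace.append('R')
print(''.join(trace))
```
PR

ZeroDivisionError matches tuple containing it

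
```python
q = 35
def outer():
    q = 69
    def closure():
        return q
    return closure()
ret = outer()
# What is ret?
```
69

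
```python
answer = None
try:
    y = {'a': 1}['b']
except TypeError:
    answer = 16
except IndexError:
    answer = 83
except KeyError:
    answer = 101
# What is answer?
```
101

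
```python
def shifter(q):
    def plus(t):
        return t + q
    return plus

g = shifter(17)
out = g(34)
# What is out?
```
51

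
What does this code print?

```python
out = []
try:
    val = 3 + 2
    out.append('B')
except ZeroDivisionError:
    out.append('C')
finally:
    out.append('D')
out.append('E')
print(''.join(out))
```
BDE

finally runs after normal execution too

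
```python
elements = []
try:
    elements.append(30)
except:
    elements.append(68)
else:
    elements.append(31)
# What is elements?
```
[30, 31]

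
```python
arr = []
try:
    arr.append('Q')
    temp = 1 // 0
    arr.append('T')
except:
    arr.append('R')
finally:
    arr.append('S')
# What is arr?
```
['Q', 'R', 'S']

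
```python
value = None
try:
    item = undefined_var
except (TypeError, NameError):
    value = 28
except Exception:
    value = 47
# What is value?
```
28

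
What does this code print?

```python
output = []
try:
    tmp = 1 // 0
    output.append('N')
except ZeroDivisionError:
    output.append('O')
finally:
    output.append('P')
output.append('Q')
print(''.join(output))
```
OPQ

finally always runs, even after exception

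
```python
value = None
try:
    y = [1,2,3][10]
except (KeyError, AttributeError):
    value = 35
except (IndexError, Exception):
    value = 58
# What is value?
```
58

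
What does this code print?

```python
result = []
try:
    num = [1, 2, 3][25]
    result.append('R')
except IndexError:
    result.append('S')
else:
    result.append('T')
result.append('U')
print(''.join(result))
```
SU

else block skipped when exception is caught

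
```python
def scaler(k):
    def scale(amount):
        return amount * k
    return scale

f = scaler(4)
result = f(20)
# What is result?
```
80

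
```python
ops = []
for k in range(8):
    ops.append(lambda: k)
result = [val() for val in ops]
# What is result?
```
[7, 7, 7, 7, 7, 7, 7, 7]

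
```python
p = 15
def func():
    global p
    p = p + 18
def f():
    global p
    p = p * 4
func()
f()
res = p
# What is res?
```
132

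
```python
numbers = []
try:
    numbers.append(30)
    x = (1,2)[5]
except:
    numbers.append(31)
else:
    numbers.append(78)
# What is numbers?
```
[30, 31]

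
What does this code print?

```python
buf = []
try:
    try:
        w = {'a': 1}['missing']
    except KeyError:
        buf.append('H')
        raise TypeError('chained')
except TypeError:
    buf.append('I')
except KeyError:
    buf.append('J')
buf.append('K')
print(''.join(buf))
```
HIK

TypeError raised and caught, original KeyError not re-raised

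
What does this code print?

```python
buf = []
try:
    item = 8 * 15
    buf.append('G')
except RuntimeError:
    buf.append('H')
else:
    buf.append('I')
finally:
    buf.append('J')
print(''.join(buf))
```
GIJ

else runs before finally when no exception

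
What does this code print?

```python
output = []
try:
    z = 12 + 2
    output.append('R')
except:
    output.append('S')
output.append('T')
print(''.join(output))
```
RT

No exception, try block completes normally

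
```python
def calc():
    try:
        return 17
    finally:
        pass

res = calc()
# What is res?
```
17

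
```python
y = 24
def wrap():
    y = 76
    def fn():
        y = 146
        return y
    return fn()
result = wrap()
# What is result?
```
146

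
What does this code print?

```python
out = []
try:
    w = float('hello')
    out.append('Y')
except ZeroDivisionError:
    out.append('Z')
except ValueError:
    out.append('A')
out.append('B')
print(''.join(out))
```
AB

ValueError is caught by its specific handler, not ZeroDivisionError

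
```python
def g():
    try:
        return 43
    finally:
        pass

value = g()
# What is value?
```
43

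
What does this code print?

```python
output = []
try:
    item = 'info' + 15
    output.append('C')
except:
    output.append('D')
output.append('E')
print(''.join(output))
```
DE

Exception raised in try, caught by bare except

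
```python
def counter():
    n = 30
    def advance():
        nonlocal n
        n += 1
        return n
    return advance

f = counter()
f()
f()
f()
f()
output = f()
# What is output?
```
35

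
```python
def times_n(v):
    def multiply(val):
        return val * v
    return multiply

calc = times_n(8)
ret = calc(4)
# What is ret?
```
32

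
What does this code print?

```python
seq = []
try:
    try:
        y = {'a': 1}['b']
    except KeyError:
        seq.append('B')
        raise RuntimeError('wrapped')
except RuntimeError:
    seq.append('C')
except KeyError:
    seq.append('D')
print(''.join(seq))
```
BC

New RuntimeError raised, caught by outer RuntimeError handler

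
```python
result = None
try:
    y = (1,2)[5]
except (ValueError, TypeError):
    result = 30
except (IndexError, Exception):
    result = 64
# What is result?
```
64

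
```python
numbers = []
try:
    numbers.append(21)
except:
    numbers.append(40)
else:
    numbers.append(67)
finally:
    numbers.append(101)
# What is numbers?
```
[21, 67, 101]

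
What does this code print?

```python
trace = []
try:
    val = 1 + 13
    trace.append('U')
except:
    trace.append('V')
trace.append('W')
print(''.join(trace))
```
UW

No exception, try block completes normally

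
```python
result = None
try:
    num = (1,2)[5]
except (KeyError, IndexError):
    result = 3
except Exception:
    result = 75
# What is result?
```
3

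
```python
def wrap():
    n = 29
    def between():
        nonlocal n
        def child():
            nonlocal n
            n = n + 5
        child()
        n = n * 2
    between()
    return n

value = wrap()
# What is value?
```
68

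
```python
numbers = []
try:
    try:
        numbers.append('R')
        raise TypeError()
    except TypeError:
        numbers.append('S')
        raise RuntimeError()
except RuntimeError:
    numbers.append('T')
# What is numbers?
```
['R', 'S', 'T']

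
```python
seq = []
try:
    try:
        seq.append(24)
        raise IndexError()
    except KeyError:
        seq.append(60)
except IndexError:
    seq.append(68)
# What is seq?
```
[24, 68]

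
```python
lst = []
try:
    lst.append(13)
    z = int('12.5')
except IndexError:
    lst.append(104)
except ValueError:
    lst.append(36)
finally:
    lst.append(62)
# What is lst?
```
[13, 36, 62]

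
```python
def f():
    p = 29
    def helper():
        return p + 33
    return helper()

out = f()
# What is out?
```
62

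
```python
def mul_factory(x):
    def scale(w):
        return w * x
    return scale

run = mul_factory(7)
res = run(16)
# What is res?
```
112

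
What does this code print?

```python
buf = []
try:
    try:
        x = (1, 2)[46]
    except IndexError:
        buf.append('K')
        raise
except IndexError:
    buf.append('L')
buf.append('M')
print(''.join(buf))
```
KLM

raise without argument re-raises current exception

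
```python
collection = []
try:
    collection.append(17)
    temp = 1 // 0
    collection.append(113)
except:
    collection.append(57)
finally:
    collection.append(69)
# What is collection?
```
[17, 57, 69]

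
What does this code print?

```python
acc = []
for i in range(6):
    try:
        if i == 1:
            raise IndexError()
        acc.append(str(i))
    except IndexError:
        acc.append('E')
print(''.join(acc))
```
0E2345

Exception on i=1 caught, loop continues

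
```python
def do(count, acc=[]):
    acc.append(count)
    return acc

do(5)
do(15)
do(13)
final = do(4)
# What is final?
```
[5, 15, 13, 4]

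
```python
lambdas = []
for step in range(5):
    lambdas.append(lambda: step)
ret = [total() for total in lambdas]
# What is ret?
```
[4, 4, 4, 4, 4]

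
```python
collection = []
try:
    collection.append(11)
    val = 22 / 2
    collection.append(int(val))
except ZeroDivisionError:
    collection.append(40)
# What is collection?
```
[11, 11]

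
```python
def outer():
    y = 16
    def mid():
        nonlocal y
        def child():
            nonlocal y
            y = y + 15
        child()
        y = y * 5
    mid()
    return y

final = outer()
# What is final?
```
155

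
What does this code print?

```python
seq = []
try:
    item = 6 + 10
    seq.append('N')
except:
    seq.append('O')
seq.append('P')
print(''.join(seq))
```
NP

No exception, try block completes normally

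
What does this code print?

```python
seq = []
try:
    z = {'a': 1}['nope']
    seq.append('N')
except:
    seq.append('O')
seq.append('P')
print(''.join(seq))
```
OP

Exception raised in try, caught by bare except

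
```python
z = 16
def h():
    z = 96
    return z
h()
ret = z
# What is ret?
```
16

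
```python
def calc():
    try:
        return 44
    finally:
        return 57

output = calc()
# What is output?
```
57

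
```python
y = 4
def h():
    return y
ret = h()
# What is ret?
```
4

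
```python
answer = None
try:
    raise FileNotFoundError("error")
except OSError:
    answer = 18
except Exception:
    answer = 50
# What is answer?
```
18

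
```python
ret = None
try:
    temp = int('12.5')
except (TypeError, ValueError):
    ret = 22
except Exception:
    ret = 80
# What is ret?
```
22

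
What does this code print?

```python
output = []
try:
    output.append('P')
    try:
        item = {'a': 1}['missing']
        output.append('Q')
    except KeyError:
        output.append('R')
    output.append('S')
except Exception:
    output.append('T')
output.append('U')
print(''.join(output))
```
PRSU

Inner exception caught by inner handler, outer continues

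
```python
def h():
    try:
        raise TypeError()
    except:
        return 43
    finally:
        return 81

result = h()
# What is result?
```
81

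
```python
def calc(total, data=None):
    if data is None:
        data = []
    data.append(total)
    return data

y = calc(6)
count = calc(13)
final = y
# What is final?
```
[6]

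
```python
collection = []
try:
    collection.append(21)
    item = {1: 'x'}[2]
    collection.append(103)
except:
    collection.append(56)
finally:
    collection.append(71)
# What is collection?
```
[21, 56, 71]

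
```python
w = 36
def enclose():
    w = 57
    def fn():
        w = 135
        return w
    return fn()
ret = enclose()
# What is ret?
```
135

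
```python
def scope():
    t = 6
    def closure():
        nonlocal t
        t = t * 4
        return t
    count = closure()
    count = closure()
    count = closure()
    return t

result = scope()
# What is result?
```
384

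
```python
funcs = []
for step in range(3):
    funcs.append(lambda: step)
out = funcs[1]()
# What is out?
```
2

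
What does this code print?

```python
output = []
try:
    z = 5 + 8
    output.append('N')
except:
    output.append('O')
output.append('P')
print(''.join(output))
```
NP

No exception, try block completes normally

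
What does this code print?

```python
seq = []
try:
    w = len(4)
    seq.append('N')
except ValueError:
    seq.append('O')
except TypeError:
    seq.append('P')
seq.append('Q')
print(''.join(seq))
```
PQ

TypeError is caught by its specific handler, not ValueError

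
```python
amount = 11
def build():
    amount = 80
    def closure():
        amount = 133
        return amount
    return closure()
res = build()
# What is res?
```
133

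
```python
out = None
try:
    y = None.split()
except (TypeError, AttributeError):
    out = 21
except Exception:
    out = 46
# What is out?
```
21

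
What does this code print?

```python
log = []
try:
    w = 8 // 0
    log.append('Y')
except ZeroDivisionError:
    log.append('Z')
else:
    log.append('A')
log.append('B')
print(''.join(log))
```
ZB

else block skipped when exception is caught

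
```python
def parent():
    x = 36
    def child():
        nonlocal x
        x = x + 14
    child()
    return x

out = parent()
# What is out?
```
50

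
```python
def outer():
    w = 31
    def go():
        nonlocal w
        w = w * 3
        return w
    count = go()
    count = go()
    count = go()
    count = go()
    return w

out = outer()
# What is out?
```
2511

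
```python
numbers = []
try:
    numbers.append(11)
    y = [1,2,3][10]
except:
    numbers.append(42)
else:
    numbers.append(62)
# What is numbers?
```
[11, 42]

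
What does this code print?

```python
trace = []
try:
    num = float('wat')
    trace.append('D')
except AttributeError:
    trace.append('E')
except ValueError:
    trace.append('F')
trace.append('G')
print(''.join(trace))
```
FG

ValueError is caught by its specific handler, not AttributeError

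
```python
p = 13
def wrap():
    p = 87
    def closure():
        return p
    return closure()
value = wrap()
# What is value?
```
87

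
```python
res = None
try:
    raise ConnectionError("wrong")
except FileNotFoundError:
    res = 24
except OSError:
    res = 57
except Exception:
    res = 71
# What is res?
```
57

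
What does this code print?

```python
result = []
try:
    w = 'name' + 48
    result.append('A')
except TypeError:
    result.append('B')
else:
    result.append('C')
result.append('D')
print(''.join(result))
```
BD

else block skipped when exception is caught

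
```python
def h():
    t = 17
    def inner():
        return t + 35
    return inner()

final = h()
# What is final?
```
52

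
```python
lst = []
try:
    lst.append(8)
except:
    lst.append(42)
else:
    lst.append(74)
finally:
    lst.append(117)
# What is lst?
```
[8, 74, 117]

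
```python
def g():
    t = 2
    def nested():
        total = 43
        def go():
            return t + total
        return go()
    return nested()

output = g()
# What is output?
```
45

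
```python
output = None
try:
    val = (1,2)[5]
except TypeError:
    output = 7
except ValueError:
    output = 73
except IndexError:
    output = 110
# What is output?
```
110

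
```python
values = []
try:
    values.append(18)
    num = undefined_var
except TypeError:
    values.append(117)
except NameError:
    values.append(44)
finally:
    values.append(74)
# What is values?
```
[18, 44, 74]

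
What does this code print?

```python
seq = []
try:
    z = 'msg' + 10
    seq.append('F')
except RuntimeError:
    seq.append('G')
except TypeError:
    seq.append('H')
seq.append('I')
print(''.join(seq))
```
HI

TypeError is caught by its specific handler, not RuntimeError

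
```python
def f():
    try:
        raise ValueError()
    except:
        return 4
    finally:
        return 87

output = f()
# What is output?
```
87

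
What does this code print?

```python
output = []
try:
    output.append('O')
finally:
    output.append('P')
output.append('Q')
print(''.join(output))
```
OPQ

try/finally without except, no exception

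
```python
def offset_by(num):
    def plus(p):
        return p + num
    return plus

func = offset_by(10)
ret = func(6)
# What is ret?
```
16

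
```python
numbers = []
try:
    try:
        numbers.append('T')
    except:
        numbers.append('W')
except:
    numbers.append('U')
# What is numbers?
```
['T']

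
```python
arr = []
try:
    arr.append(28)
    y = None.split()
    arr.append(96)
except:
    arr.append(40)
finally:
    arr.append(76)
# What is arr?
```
[28, 40, 76]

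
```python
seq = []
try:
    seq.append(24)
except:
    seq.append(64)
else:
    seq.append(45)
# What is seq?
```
[24, 45]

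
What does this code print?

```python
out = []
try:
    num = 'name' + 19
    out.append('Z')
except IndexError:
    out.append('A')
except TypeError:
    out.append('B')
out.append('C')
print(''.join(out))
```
BC

TypeError is caught by its specific handler, not IndexError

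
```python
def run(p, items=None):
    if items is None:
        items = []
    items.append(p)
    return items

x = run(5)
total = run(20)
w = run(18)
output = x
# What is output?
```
[5]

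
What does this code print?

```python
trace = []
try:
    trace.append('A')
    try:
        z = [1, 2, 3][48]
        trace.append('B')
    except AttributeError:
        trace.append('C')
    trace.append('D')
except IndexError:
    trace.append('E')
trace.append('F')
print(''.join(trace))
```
AEF

Inner handler doesn't match, propagates to outer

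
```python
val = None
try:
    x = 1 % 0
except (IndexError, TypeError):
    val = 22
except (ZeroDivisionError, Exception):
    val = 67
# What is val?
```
67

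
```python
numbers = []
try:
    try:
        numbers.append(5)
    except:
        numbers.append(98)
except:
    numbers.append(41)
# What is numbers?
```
[5]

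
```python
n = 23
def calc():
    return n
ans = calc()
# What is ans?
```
23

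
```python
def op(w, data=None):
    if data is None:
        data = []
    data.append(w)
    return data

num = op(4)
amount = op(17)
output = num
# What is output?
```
[4]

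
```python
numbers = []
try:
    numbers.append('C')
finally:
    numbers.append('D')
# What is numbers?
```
['C', 'D']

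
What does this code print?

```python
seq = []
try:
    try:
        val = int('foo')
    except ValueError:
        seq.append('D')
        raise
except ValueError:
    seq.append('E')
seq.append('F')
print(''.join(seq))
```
DEF

raise without argument re-raises current exception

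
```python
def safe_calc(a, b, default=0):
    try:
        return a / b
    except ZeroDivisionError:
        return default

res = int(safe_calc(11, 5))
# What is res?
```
2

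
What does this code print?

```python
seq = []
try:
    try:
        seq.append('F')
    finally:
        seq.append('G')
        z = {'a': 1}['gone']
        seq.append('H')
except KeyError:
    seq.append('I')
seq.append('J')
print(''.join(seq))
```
FGIJ

Exception in inner finally caught by outer except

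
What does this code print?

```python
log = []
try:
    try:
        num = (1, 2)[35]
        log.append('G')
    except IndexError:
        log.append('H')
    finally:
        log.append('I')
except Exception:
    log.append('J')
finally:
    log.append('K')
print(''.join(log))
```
HIK

Both finally blocks run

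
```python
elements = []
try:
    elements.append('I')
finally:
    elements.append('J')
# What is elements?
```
['I', 'J']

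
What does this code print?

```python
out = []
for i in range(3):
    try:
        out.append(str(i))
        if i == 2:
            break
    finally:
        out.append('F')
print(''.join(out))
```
0F1F2F

finally runs even when breaking out of loop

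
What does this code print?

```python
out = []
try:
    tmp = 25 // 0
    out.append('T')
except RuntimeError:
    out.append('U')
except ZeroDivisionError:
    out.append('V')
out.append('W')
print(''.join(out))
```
VW

ZeroDivisionError is caught by its specific handler, not RuntimeError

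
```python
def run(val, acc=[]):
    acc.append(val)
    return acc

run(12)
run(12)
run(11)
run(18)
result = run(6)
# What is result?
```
[12, 12, 11, 18, 6]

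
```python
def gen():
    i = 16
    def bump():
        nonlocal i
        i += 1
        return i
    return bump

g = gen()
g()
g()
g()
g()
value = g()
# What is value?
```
21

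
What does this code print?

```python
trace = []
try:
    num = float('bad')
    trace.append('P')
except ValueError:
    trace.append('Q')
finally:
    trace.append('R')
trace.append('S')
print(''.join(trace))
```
QRS

finally always runs, even after exception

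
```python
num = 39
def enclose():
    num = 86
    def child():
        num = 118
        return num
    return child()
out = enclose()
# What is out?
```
118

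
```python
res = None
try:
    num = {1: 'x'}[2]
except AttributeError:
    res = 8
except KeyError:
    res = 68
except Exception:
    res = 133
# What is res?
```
68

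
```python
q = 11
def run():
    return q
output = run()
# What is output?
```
11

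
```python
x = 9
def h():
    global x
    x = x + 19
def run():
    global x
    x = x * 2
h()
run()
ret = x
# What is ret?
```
56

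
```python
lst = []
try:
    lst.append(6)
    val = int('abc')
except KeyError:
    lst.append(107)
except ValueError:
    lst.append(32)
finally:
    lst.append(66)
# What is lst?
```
[6, 32, 66]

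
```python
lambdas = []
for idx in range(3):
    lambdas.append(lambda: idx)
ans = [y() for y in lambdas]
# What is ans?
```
[2, 2, 2]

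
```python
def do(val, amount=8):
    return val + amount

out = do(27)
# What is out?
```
35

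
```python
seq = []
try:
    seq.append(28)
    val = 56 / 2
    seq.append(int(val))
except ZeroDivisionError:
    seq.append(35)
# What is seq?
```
[28, 28]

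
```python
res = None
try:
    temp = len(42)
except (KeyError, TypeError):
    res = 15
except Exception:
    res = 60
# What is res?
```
15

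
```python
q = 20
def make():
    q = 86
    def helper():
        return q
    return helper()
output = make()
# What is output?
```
86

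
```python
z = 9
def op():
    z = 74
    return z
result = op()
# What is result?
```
74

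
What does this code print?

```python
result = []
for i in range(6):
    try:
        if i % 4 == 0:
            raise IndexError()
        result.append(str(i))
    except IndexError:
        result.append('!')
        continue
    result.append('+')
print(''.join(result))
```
!1+2+3+!5+

continue in except skips rest of loop body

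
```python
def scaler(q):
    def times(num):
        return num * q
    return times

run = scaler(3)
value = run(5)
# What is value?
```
15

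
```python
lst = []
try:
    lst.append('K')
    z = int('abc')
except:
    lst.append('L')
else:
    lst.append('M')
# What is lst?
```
['K', 'L']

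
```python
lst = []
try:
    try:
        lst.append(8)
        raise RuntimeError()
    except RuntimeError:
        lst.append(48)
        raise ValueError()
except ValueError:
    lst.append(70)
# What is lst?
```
[8, 48, 70]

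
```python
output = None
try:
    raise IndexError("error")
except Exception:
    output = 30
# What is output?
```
30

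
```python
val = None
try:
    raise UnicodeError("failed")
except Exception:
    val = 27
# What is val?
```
27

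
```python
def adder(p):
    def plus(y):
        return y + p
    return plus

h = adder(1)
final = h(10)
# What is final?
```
11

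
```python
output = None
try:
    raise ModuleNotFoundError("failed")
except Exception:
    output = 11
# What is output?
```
11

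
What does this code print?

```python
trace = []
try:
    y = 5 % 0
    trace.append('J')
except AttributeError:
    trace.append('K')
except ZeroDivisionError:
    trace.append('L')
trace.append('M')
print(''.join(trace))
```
LM

ZeroDivisionError is caught by its specific handler, not AttributeError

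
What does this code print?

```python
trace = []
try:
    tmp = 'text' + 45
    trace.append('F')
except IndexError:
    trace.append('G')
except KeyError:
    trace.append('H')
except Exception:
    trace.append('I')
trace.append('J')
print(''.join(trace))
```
IJ

TypeError not specifically caught, falls to Exception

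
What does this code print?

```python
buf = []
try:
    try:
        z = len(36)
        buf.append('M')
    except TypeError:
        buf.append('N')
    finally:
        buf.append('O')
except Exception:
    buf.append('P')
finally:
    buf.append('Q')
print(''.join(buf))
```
NOQ

Both finally blocks run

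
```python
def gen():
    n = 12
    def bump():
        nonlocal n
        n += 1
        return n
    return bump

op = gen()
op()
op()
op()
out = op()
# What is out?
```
16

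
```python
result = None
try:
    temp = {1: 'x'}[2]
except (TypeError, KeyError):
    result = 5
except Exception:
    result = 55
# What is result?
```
5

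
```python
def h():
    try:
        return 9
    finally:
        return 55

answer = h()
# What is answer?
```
55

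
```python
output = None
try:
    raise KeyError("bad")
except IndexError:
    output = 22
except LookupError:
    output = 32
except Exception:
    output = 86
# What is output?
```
32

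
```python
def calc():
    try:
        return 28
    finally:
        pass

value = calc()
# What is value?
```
28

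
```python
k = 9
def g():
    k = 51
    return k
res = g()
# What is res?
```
51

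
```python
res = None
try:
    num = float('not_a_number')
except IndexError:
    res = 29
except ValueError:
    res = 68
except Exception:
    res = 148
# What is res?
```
68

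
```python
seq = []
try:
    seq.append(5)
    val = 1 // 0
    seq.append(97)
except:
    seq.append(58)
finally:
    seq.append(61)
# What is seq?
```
[5, 58, 61]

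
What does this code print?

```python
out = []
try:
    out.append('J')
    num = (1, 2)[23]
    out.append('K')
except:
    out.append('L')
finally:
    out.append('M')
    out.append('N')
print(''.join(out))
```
JLMN

Code before exception runs, then except, then all of finally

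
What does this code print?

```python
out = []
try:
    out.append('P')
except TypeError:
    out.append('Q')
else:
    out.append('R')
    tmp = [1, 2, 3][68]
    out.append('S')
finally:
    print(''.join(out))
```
PR

Try succeeds, else appends 'R', IndexError in else is uncaught, finally prints before exception propagates ('S' never appended)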